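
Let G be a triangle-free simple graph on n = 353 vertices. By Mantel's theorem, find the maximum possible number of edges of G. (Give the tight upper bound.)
ex(353, K_3) = ⌊353^2/4⌋ = 31152

Mantel (1907): a triangle-free graph on n vertices has at most ⌊n^2/4⌋ edges, with equality for the complete bipartite graph K_{⌊n/2⌋, ⌈n/2⌉}. For n = 353: ⌊353^2/4⌋ = ⌊124609/4⌋ = 31152. The extremal graph is K_{176, 177}, which has 176·177 = 31152 edges.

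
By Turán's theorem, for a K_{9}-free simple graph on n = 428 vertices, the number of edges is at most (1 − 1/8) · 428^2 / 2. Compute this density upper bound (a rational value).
Turán density bound = (7/8) · 428^2/2 = 80143

Turán's theorem: ex(n, K_{r+1}) is achieved by the complete r-partite Turán graph T(n, r) with parts as balanced as possible, and is at most (1 − 1/r) · n^2/2. For r = 8, n = 428: the density bound is (7/8) · 183184/2 = 80143. The integer-valued extremum is e(T(428, 8)) = 80142, which is strictly less than the density bound 80143 since 8 ∤ 428 (the parts of T(428, 8) cannot all be equal).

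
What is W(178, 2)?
W(178, 2) = 178 + 1 = 179

A 2-term AP is any pair of integers, so a monochromatic 2-AP exists iff some colour is used at least twice. With 178 colours, the colouring i ↦ i on {1, ..., 178} uses each colour once, avoiding any monochromatic pair, so W(178, 2) > 178. For {1, ..., 179}, pigeonhole forces two integers of the same colour, which form a monochromatic 2-AP. Hence W(178, 2) = 179.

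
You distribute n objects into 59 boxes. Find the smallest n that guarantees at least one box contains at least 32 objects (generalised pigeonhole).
n = (32 − 1)·59 + 1 = 1830

By the generalised pigeonhole principle, to guarantee some box contains ≥ r objects we need more than (r − 1) · k objects total. Threshold: n = (r − 1) · k + 1. With r = 32 and k = 59: n = 31 · 59 + 1 = 1829 + 1 = 1830. For n = 1829 = 31 · 59, we can put exactly 31 objects in every box, avoiding 32 in any single one — so 1830 is tight.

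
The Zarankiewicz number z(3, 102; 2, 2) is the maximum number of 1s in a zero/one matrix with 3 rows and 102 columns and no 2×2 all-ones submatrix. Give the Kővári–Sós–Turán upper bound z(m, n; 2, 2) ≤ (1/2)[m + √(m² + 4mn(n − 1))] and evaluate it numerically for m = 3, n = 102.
z(3, 102; 2, 2) ≤ (1/2)[3 + √(3² + 4·3·102·101)] = (1/2)[3 + √123633] = 177.3074

Kővári–Sós–Turán: let r_1, ..., r_3 be the row sums and z = Σ r_i the total number of 1s. Each pair of columns can share at most one row with both entries 1 (else a 2×2 all-ones block appears), so Σ_i C(r_i, 2) ≤ C(102, 2) = 5151. By convexity Σ_i C(r_i, 2) ≥ 3·C(z/3, 2) = z(z − 3)/(2·3), giving z² − 3z − 3·102·101 ≤ 0 and hence z ≤ (1/2)[3 + √(9 + 4·30906)] = (1/2)[3 + √123633] ≈ (1/2)(3 + 351.6148) = 177.3074.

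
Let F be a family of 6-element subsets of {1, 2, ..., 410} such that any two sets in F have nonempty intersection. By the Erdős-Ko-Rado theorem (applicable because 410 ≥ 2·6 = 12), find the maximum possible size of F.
max |F| = C(409, 5) = 93063137706

The Erdős-Ko-Rado theorem states: for n ≥ 2k, an intersecting family of k-subsets of an n-element set has size at most C(n − 1, k − 1), with equality for 'star' families {A ⊆ [n] : |A| = k, i ∈ A} (fix an element i). For n = 410, k = 6: C(409, 5) = 93063137706.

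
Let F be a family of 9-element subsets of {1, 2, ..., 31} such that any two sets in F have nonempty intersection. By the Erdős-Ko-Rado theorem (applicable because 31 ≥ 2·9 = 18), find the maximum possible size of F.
max |F| = C(30, 8) = 5852925

Erdős-Ko-Rado (1961): when n ≥ 2k, max |F| = C(n−1, k−1). The bound is attained by the star {A : i ∈ A} for any fixed i ∈ [n]. Here C(31−1, 9−1) = C(30, 8) = 5852925.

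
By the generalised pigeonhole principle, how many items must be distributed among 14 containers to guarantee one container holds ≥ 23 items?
n = (23 − 1)·14 + 1 = 309

By the generalised pigeonhole principle, to guarantee some box contains ≥ r objects we need more than (r − 1) · k objects total. Threshold: n = (r − 1) · k + 1. With r = 23 and k = 14: n = 22 · 14 + 1 = 308 + 1 = 309. For n = 308 = 22 · 14, we can put exactly 22 objects in every box, avoiding 23 in any single one — so 309 is tight.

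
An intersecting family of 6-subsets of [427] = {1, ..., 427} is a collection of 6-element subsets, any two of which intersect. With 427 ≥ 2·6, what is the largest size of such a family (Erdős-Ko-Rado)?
max |F| = C(426, 5) = 114192073260

The Erdős-Ko-Rado theorem states: for n ≥ 2k, an intersecting family of k-subsets of an n-element set has size at most C(n − 1, k − 1), with equality for 'star' families {A ⊆ [n] : |A| = k, i ∈ A} (fix an element i). For n = 427, k = 6: C(426, 5) = 114192073260.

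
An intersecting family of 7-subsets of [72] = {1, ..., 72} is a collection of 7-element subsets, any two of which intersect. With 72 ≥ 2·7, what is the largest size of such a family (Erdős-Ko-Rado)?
max |F| = C(71, 6) = 143218999

Erdős-Ko-Rado (1961): when n ≥ 2k, max |F| = C(n−1, k−1). The bound is attained by the star {A : i ∈ A} for any fixed i ∈ [n]. Here C(72−1, 7−1) = C(71, 6) = 143218999.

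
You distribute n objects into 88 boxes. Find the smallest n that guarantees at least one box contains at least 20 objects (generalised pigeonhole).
n = (20 − 1)·88 + 1 = 1673

By the generalised pigeonhole principle, to guarantee some box contains ≥ r objects we need more than (r − 1) · k objects total. Threshold: n = (r − 1) · k + 1. With r = 20 and k = 88: n = 19 · 88 + 1 = 1672 + 1 = 1673. For n = 1672 = 19 · 88, we can put exactly 19 objects in every box, avoiding 20 in any single one — so 1673 is tight.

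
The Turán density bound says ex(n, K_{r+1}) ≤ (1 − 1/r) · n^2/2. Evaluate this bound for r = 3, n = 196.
Turán density bound = (2/3) · 196^2/2 = 38416/3 ≈ 12805.3333

Turán's theorem: ex(n, K_{r+1}) is achieved by the complete r-partite Turán graph T(n, r) with parts as balanced as possible, and is at most (1 − 1/r) · n^2/2. For r = 3, n = 196: the density bound is (2/3) · 38416/2 = 38416/3 ≈ 12805.3333. The integer-valued extremum is e(T(196, 3)) = 12805, which is strictly less than the density bound 38416/3 since 3 ∤ 196 (the parts of T(196, 3) cannot all be equal).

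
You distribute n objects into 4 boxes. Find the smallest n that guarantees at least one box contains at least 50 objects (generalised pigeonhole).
n = (50 − 1)·4 + 1 = 197

By the generalised pigeonhole principle, to guarantee some box contains ≥ r objects we need more than (r − 1) · k objects total. Threshold: n = (r − 1) · k + 1. With r = 50 and k = 4: n = 49 · 4 + 1 = 196 + 1 = 197. For n = 196 = 49 · 4, we can put exactly 49 objects in every box, avoiding 50 in any single one — so 197 is tight.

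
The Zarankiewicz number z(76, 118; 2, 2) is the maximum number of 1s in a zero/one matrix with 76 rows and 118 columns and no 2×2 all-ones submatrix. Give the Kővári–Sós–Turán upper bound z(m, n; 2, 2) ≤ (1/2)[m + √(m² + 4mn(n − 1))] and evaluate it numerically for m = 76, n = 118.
z(76, 118; 2, 2) ≤ (1/2)[76 + √(76² + 4·76·118·117)] = (1/2)[76 + √4202800] = 1063.0366

Kővári–Sós–Turán: let r_1, ..., r_76 be the row sums and z = Σ r_i the total number of 1s. Each pair of columns can share at most one row with both entries 1 (else a 2×2 all-ones block appears), so Σ_i C(r_i, 2) ≤ C(118, 2) = 6903. By convexity Σ_i C(r_i, 2) ≥ 76·C(z/76, 2) = z(z − 76)/(2·76), giving z² − 76z − 76·118·117 ≤ 0 and hence z ≤ (1/2)[76 + √(5776 + 4·1049256)] = (1/2)[76 + √4202800] ≈ (1/2)(76 + 2050.0732) = 1063.0366.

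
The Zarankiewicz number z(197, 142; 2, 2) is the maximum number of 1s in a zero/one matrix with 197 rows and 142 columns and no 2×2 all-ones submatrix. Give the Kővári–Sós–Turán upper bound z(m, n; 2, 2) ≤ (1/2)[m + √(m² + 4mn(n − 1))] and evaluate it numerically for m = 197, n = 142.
z(197, 142; 2, 2) ≤ (1/2)[197 + √(197² + 4·197·142·141)] = (1/2)[197 + √15816145] = 2086.9759

Kővári–Sós–Turán: let r_1, ..., r_197 be the row sums and z = Σ r_i the total number of 1s. Each pair of columns can share at most one row with both entries 1 (else a 2×2 all-ones block appears), so Σ_i C(r_i, 2) ≤ C(142, 2) = 10011. By convexity Σ_i C(r_i, 2) ≥ 197·C(z/197, 2) = z(z − 197)/(2·197), giving z² − 197z − 197·142·141 ≤ 0 and hence z ≤ (1/2)[197 + √(38809 + 4·3944334)] = (1/2)[197 + √15816145] ≈ (1/2)(197 + 3976.9517) = 2086.9759.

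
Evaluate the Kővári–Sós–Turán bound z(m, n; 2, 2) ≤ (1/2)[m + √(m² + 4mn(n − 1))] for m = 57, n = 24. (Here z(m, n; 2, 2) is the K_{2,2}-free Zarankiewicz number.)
z(57, 24; 2, 2) ≤ (1/2)[57 + √(57² + 4·57·24·23)] = (1/2)[57 + √129105] = 208.1559

Kővári–Sós–Turán: let r_1, ..., r_57 be the row sums and z = Σ r_i the total number of 1s. Each pair of columns can share at most one row with both entries 1 (else a 2×2 all-ones block appears), so Σ_i C(r_i, 2) ≤ C(24, 2) = 276. By convexity Σ_i C(r_i, 2) ≥ 57·C(z/57, 2) = z(z − 57)/(2·57), giving z² − 57z − 57·24·23 ≤ 0 and hence z ≤ (1/2)[57 + √(3249 + 4·31464)] = (1/2)[57 + √129105] ≈ (1/2)(57 + 359.3118) = 208.1559.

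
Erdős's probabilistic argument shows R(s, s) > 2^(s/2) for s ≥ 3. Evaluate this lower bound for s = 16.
2^(16/2) = 256; so R(16, 16) > 256

Colour each edge of K_n uniformly at random with red/blue. The expected number of monochromatic K_16 is C(n, 16) · 2 · 2^(−C(16,2)). If C(n, 16) · 2^(1 − C(16,2)) < 1, then with positive probability no monochromatic K_16 exists, so R(16, 16) > n. The standard estimate C(n, 16) ≤ n^16/16! shows this inequality holds whenever n ≤ 2^(16/2) (since 16! · 2^(C(16,2) − 1) > 2^(16^2/2) ≥ n^16). Hence R(16, 16) > 2^(16/2) = 256.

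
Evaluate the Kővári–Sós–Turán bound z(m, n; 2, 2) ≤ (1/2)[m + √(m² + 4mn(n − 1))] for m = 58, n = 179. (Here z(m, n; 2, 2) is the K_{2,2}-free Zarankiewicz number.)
z(58, 179; 2, 2) ≤ (1/2)[58 + √(58² + 4·58·179·178)] = (1/2)[58 + √7395348] = 1388.7195

Kővári–Sós–Turán: let r_1, ..., r_58 be the row sums and z = Σ r_i the total number of 1s. Each pair of columns can share at most one row with both entries 1 (else a 2×2 all-ones block appears), so Σ_i C(r_i, 2) ≤ C(179, 2) = 15931. By convexity Σ_i C(r_i, 2) ≥ 58·C(z/58, 2) = z(z − 58)/(2·58), giving z² − 58z − 58·179·178 ≤ 0 and hence z ≤ (1/2)[58 + √(3364 + 4·1847996)] = (1/2)[58 + √7395348] ≈ (1/2)(58 + 2719.4389) = 1388.7195.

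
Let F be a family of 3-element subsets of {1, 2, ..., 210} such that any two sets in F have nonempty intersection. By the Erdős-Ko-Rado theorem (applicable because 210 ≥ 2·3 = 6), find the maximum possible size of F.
max |F| = C(209, 2) = 21736

The Erdős-Ko-Rado theorem states: for n ≥ 2k, an intersecting family of k-subsets of an n-element set has size at most C(n − 1, k − 1), with equality for 'star' families {A ⊆ [n] : |A| = k, i ∈ A} (fix an element i). For n = 210, k = 3: C(209, 2) = 21736.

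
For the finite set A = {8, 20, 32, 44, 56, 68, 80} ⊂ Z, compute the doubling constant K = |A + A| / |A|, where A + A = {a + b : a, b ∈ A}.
K = |A + A| / |A| = 13/7

Enumerate A + A = {a + b : a, b ∈ A}. With |A| = 7, there are |A|^2 = 49 ordered sum pairs; collecting distinct values, A + A = {16, 28, 40, 52, 64, 76, 88, 100, 112, 124, 136, 148, 160}, so |A + A| = 13. Thus K = 13/7. Here |A + A| = 2|A| − 1 = 13, the minimum possible — so K = 13/7 is minimal, which holds iff A is an arithmetic progression.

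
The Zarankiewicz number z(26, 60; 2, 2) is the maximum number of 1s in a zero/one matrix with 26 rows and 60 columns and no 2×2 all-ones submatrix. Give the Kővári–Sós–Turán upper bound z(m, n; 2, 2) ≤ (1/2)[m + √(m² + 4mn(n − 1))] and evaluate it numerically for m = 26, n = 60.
z(26, 60; 2, 2) ≤ (1/2)[26 + √(26² + 4·26·60·59)] = (1/2)[26 + √368836] = 316.6593

Kővári–Sós–Turán: let r_1, ..., r_26 be the row sums and z = Σ r_i the total number of 1s. Each pair of columns can share at most one row with both entries 1 (else a 2×2 all-ones block appears), so Σ_i C(r_i, 2) ≤ C(60, 2) = 1770. By convexity Σ_i C(r_i, 2) ≥ 26·C(z/26, 2) = z(z − 26)/(2·26), giving z² − 26z − 26·60·59 ≤ 0 and hence z ≤ (1/2)[26 + √(676 + 4·92040)] = (1/2)[26 + √368836] ≈ (1/2)(26 + 607.3187) = 316.6593.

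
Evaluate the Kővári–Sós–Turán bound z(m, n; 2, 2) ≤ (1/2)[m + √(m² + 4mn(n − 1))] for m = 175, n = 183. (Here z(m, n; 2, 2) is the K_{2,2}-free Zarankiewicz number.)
z(175, 183; 2, 2) ≤ (1/2)[175 + √(175² + 4·175·183·182)] = (1/2)[175 + √23344825] = 2503.3241

Kővári–Sós–Turán: let r_1, ..., r_175 be the row sums and z = Σ r_i the total number of 1s. Each pair of columns can share at most one row with both entries 1 (else a 2×2 all-ones block appears), so Σ_i C(r_i, 2) ≤ C(183, 2) = 16653. By convexity Σ_i C(r_i, 2) ≥ 175·C(z/175, 2) = z(z − 175)/(2·175), giving z² − 175z − 175·183·182 ≤ 0 and hence z ≤ (1/2)[175 + √(30625 + 4·5828550)] = (1/2)[175 + √23344825] ≈ (1/2)(175 + 4831.6483) = 2503.3241.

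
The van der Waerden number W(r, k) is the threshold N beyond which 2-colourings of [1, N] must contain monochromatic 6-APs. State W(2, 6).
W(2, 6) = 1132

W(2, 6) = 1132. The lower bound W(2, 6) > 1131 comes from an explicit good 2-colouring of [1, 1131]; the upper bound W(2, 6) ≤ 1132 was verified by exhaustive search over 2-colourings of [1, 1132].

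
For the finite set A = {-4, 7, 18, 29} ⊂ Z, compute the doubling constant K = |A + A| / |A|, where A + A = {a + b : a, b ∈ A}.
K = |A + A| / |A| = 7/4

Enumerate A + A = {a + b : a, b ∈ A}. With |A| = 4, there are |A|^2 = 16 ordered sum pairs; collecting distinct values, A + A = {-8, 3, 14, 25, 36, 47, 58}, so |A + A| = 7. Thus K = 7/4. Here |A + A| = 2|A| − 1 = 7, the minimum possible — so K = 7/4 is minimal, which holds iff A is an arithmetic progression.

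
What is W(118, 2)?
W(118, 2) = 118 + 1 = 119

A 2-term AP is any pair of integers, so a monochromatic 2-AP exists iff some colour is used at least twice. With 118 colours, the colouring i ↦ i on {1, ..., 118} uses each colour once, avoiding any monochromatic pair, so W(118, 2) > 118. For {1, ..., 119}, pigeonhole forces two integers of the same colour, which form a monochromatic 2-AP. Hence W(118, 2) = 119.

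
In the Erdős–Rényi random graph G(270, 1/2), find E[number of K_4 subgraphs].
E[# K_4] = C(270, 4) · (1/2)^C(4, 2) = 216546345 / 2^6 = 3383536.640625

For each 4-subset S of vertices (there are C(270, 4) = 216546345 such S), let X_S = 1 if S induces a K_4 (all C(4, 2) = 6 edges present). Then P(X_S = 1) = (1/2)^6 = 1/64. By linearity of expectation, E[# K_4] = C(270, 4) · (1/2)^6 = 216546345 / 64 = 3383536.640625.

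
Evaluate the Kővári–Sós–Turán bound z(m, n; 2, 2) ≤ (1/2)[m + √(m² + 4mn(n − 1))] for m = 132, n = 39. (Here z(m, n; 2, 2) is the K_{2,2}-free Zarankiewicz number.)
z(132, 39; 2, 2) ≤ (1/2)[132 + √(132² + 4·132·39·38)] = (1/2)[132 + √799920] = 513.1912

Kővári–Sós–Turán: let r_1, ..., r_132 be the row sums and z = Σ r_i the total number of 1s. Each pair of columns can share at most one row with both entries 1 (else a 2×2 all-ones block appears), so Σ_i C(r_i, 2) ≤ C(39, 2) = 741. By convexity Σ_i C(r_i, 2) ≥ 132·C(z/132, 2) = z(z − 132)/(2·132), giving z² − 132z − 132·39·38 ≤ 0 and hence z ≤ (1/2)[132 + √(17424 + 4·195624)] = (1/2)[132 + √799920] ≈ (1/2)(132 + 894.3825) = 513.1912.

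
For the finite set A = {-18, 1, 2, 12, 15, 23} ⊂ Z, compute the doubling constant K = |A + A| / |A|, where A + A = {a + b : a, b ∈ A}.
K = |A + A| / |A| = 20/6 = 10/3

Enumerate A + A = {a + b : a, b ∈ A}. With |A| = 6, there are |A|^2 = 36 ordered sum pairs; collecting distinct values, A + A = {-36, -17, -16, -6, -3, 2, 3, 4, 5, 13, 14, 16, 17, 24, 25, 27, 30, 35, 38, 46}, so |A + A| = 20. Thus K = 20/6 = 10/3. For comparison, the minimum possible |A + A| over all 6-element sets is 2·6 − 1 = 11 (so min K = 11/6), attained only by arithmetic progressions.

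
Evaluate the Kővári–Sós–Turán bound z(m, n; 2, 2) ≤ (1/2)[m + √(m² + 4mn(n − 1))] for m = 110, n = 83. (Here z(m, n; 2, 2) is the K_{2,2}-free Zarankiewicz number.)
z(110, 83; 2, 2) ≤ (1/2)[110 + √(110² + 4·110·83·82)] = (1/2)[110 + √3006740] = 921.9977

Kővári–Sós–Turán: let r_1, ..., r_110 be the row sums and z = Σ r_i the total number of 1s. Each pair of columns can share at most one row with both entries 1 (else a 2×2 all-ones block appears), so Σ_i C(r_i, 2) ≤ C(83, 2) = 3403. By convexity Σ_i C(r_i, 2) ≥ 110·C(z/110, 2) = z(z − 110)/(2·110), giving z² − 110z − 110·83·82 ≤ 0 and hence z ≤ (1/2)[110 + √(12100 + 4·748660)] = (1/2)[110 + √3006740] ≈ (1/2)(110 + 1733.9954) = 921.9977.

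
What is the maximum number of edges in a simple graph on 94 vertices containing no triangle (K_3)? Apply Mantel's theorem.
ex(94, K_3) = ⌊94^2/4⌋ = 2209

Mantel (1907): a triangle-free graph on n vertices has at most ⌊n^2/4⌋ edges, with equality for the complete bipartite graph K_{⌊n/2⌋, ⌈n/2⌉}. For n = 94: ⌊94^2/4⌋ = ⌊8836/4⌋ = 2209. The extremal graph is K_{47, 47}, which has 47·47 = 2209 edges.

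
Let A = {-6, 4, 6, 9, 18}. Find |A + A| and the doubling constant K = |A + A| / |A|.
K = |A + A| / |A| = 14/5

Enumerate A + A = {a + b : a, b ∈ A}. With |A| = 5, there are |A|^2 = 25 ordered sum pairs; collecting distinct values, A + A = {-12, -2, 0, 3, 8, 10, 12, 13, 15, 18, 22, 24, 27, 36}, so |A + A| = 14. Thus K = 14/5. For comparison, the minimum possible |A + A| over all 5-element sets is 2·5 − 1 = 9 (so min K = 9/5), attained only by arithmetic progressions.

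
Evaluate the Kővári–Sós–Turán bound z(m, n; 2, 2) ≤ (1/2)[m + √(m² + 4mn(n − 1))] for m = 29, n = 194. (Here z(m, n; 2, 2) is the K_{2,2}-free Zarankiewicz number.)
z(29, 194; 2, 2) ≤ (1/2)[29 + √(29² + 4·29·194·193)] = (1/2)[29 + √4344113] = 1056.6268

Kővári–Sós–Turán: let r_1, ..., r_29 be the row sums and z = Σ r_i the total number of 1s. Each pair of columns can share at most one row with both entries 1 (else a 2×2 all-ones block appears), so Σ_i C(r_i, 2) ≤ C(194, 2) = 18721. By convexity Σ_i C(r_i, 2) ≥ 29·C(z/29, 2) = z(z − 29)/(2·29), giving z² − 29z − 29·194·193 ≤ 0 and hence z ≤ (1/2)[29 + √(841 + 4·1085818)] = (1/2)[29 + √4344113] ≈ (1/2)(29 + 2084.2536) = 1056.6268.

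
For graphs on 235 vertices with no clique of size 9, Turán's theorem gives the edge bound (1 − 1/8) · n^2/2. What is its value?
Turán density bound = (7/8) · 235^2/2 = 386575/16 ≈ 24160.9375

Turán's theorem: ex(n, K_{r+1}) is achieved by the complete r-partite Turán graph T(n, r) with parts as balanced as possible, and is at most (1 − 1/r) · n^2/2. For r = 8, n = 235: the density bound is (7/8) · 55225/2 = 386575/16 ≈ 24160.9375. The integer-valued extremum is e(T(235, 8)) = 24160, which is strictly less than the density bound 386575/16 since 8 ∤ 235 (the parts of T(235, 8) cannot all be equal).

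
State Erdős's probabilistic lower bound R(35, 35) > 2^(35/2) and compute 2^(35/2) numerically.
2^(35/2) = 185363.8; so R(35, 35) > 185363.8

Colour each edge of K_n uniformly at random with red/blue. The expected number of monochromatic K_35 is C(n, 35) · 2 · 2^(−C(35,2)). If C(n, 35) · 2^(1 − C(35,2)) < 1, then with positive probability no monochromatic K_35 exists, so R(35, 35) > n. The standard estimate C(n, 35) ≤ n^35/35! shows this inequality holds whenever n ≤ 2^(35/2) (since 35! · 2^(C(35,2) − 1) > 2^(35^2/2) ≥ n^35). Hence R(35, 35) > 2^(35/2) = 185363.8.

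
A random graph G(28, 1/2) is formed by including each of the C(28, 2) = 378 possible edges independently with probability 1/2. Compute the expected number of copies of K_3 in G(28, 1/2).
E[# K_3] = C(28, 3) · (1/2)^C(3, 2) = 3276 / 2^3 = 819/2 = 409.5

For each 3-subset S of vertices (there are C(28, 3) = 3276 such S), let X_S = 1 if S induces a K_3 (all C(3, 2) = 3 edges present). Then P(X_S = 1) = (1/2)^3 = 1/8. By linearity of expectation, E[# K_3] = C(28, 3) · (1/2)^3 = 3276 / 8 = 819/2 = 409.5.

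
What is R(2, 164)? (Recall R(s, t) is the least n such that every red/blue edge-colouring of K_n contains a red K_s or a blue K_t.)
R(2, 164) = 164

R(2, k) = k for all k ≥ 2: in a 2-colouring of K_k, either some edge is red (a red K_2) or all edges are blue (a blue K_k). And K_{163} coloured all-blue has no blue K_164, so R(2, 164) > 163. Hence R(2, 164) = 164.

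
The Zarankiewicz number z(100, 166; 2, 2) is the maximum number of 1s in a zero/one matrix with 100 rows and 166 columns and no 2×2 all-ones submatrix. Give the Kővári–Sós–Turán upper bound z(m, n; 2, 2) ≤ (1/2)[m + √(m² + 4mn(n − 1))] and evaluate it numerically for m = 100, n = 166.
z(100, 166; 2, 2) ≤ (1/2)[100 + √(100² + 4·100·166·165)] = (1/2)[100 + √10966000] = 1705.7476

Kővári–Sós–Turán: let r_1, ..., r_100 be the row sums and z = Σ r_i the total number of 1s. Each pair of columns can share at most one row with both entries 1 (else a 2×2 all-ones block appears), so Σ_i C(r_i, 2) ≤ C(166, 2) = 13695. By convexity Σ_i C(r_i, 2) ≥ 100·C(z/100, 2) = z(z − 100)/(2·100), giving z² − 100z − 100·166·165 ≤ 0 and hence z ≤ (1/2)[100 + √(10000 + 4·2739000)] = (1/2)[100 + √10966000] ≈ (1/2)(100 + 3311.4951) = 1705.7476.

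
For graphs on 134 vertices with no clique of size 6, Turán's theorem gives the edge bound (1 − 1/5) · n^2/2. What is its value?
Turán density bound = (4/5) · 134^2/2 = 35912/5 ≈ 7182.4

Turán's theorem: ex(n, K_{r+1}) is achieved by the complete r-partite Turán graph T(n, r) with parts as balanced as possible, and is at most (1 − 1/r) · n^2/2. For r = 5, n = 134: the density bound is (4/5) · 17956/2 = 35912/5 ≈ 7182.4. The integer-valued extremum is e(T(134, 5)) = 7182, which is strictly less than the density bound 35912/5 since 5 ∤ 134 (the parts of T(134, 5) cannot all be equal).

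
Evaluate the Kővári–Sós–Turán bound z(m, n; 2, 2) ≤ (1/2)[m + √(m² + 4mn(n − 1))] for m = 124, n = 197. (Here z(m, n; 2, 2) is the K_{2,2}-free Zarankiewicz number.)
z(124, 197; 2, 2) ≤ (1/2)[124 + √(124² + 4·124·197·196)] = (1/2)[124 + √19166928] = 2251.0025

Kővári–Sós–Turán: let r_1, ..., r_124 be the row sums and z = Σ r_i the total number of 1s. Each pair of columns can share at most one row with both entries 1 (else a 2×2 all-ones block appears), so Σ_i C(r_i, 2) ≤ C(197, 2) = 19306. By convexity Σ_i C(r_i, 2) ≥ 124·C(z/124, 2) = z(z − 124)/(2·124), giving z² − 124z − 124·197·196 ≤ 0 and hence z ≤ (1/2)[124 + √(15376 + 4·4787888)] = (1/2)[124 + √19166928] ≈ (1/2)(124 + 4378.005) = 2251.0025.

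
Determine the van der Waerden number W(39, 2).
W(39, 2) = 39 + 1 = 40

A 2-term AP is any pair of integers, so a monochromatic 2-AP exists iff some colour is used at least twice. With 39 colours, the colouring i ↦ i on {1, ..., 39} uses each colour once, avoiding any monochromatic pair, so W(39, 2) > 39. For {1, ..., 40}, pigeonhole forces two integers of the same colour, which form a monochromatic 2-AP. Hence W(39, 2) = 40.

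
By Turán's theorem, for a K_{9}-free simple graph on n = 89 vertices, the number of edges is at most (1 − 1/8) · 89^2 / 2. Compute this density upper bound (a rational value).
Turán density bound = (7/8) · 89^2/2 = 55447/16 ≈ 3465.4375

Turán's theorem: ex(n, K_{r+1}) is achieved by the complete r-partite Turán graph T(n, r) with parts as balanced as possible, and is at most (1 − 1/r) · n^2/2. For r = 8, n = 89: the density bound is (7/8) · 7921/2 = 55447/16 ≈ 3465.4375. The integer-valued extremum is e(T(89, 8)) = 3465, which is strictly less than the density bound 55447/16 since 8 ∤ 89 (the parts of T(89, 8) cannot all be equal).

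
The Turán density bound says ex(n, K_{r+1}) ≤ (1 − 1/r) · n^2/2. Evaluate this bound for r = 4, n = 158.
Turán density bound = (3/4) · 158^2/2 = 18723/2 ≈ 9361.5

Turán's theorem: ex(n, K_{r+1}) is achieved by the complete r-partite Turán graph T(n, r) with parts as balanced as possible, and is at most (1 − 1/r) · n^2/2. For r = 4, n = 158: the density bound is (3/4) · 24964/2 = 18723/2 ≈ 9361.5. The integer-valued extremum is e(T(158, 4)) = 9361, which is strictly less than the density bound 18723/2 since 4 ∤ 158 (the parts of T(158, 4) cannot all be equal).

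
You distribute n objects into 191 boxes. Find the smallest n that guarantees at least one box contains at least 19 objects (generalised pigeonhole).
n = (19 − 1)·191 + 1 = 3439

By the generalised pigeonhole principle, to guarantee some box contains ≥ r objects we need more than (r − 1) · k objects total. Threshold: n = (r − 1) · k + 1. With r = 19 and k = 191: n = 18 · 191 + 1 = 3438 + 1 = 3439. For n = 3438 = 18 · 191, we can put exactly 18 objects in every box, avoiding 19 in any single one — so 3439 is tight.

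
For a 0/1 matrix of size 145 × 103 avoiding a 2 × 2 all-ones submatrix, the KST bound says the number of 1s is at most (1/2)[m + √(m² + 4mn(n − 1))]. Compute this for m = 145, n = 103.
z(145, 103; 2, 2) ≤ (1/2)[145 + √(145² + 4·145·103·102)] = (1/2)[145 + √6114505] = 1308.8763

Kővári–Sós–Turán: let r_1, ..., r_145 be the row sums and z = Σ r_i the total number of 1s. Each pair of columns can share at most one row with both entries 1 (else a 2×2 all-ones block appears), so Σ_i C(r_i, 2) ≤ C(103, 2) = 5253. By convexity Σ_i C(r_i, 2) ≥ 145·C(z/145, 2) = z(z − 145)/(2·145), giving z² − 145z − 145·103·102 ≤ 0 and hence z ≤ (1/2)[145 + √(21025 + 4·1523370)] = (1/2)[145 + √6114505] ≈ (1/2)(145 + 2472.7525) = 1308.8763.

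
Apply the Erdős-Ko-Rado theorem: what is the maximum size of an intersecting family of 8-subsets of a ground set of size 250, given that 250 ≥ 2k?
max |F| = C(249, 7) = 10814706462924

The Erdős-Ko-Rado theorem states: for n ≥ 2k, an intersecting family of k-subsets of an n-element set has size at most C(n − 1, k − 1), with equality for 'star' families {A ⊆ [n] : |A| = k, i ∈ A} (fix an element i). For n = 250, k = 8: C(249, 7) = 10814706462924.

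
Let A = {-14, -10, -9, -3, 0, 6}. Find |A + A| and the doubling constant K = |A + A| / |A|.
K = |A + A| / |A| = 20/6 = 10/3

Enumerate A + A = {a + b : a, b ∈ A}. With |A| = 6, there are |A|^2 = 36 ordered sum pairs; collecting distinct values, A + A = {-28, -24, -23, -20, -19, -18, -17, -14, -13, -12, -10, -9, -8, -6, -4, -3, 0, 3, 6, 12}, so |A + A| = 20. Thus K = 20/6 = 10/3. For comparison, the minimum possible |A + A| over all 6-element sets is 2·6 − 1 = 11 (so min K = 11/6), attained only by arithmetic progressions.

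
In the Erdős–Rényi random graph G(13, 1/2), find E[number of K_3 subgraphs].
E[# K_3] = C(13, 3) · (1/2)^C(3, 2) = 286 / 2^3 = 143/4 = 35.75

For each 3-subset S of vertices (there are C(13, 3) = 286 such S), let X_S = 1 if S induces a K_3 (all C(3, 2) = 3 edges present). Then P(X_S = 1) = (1/2)^3 = 1/8. By linearity of expectation, E[# K_3] = C(13, 3) · (1/2)^3 = 286 / 8 = 143/4 = 35.75.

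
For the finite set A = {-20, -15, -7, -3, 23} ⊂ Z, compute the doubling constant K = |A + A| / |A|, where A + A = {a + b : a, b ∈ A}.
K = |A + A| / |A| = 15/5 = 3

Enumerate A + A = {a + b : a, b ∈ A}. With |A| = 5, there are |A|^2 = 25 ordered sum pairs; collecting distinct values, A + A = {-40, -35, -30, -27, -23, -22, -18, -14, -10, -6, 3, 8, 16, 20, 46}, so |A + A| = 15. Thus K = 15/5 = 3. For comparison, the minimum possible |A + A| over all 5-element sets is 2·5 − 1 = 9 (so min K = 9/5), attained only by arithmetic progressions.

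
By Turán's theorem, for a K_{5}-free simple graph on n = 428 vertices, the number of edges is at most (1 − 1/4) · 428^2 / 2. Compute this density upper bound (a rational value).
Turán density bound = (3/4) · 428^2/2 = 68694

Turán's theorem: ex(n, K_{r+1}) is achieved by the complete r-partite Turán graph T(n, r) with parts as balanced as possible, and is at most (1 − 1/r) · n^2/2. For r = 4, n = 428: the density bound is (3/4) · 183184/2 = 68694. Since 4 ∣ 428, the Turán graph T(428, 4) has parts of equal size 107, and its edge count e(T(428, 4)) = 68694 attains the density bound exactly.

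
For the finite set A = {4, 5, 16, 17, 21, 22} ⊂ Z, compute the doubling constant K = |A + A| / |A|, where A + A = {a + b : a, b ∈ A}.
K = |A + A| / |A| = 18/6 = 3

Enumerate A + A = {a + b : a, b ∈ A}. With |A| = 6, there are |A|^2 = 36 ordered sum pairs; collecting distinct values, A + A = {8, 9, 10, 20, 21, 22, 25, 26, 27, 32, 33, 34, 37, 38, 39, 42, 43, 44}, so |A + A| = 18. Thus K = 18/6 = 3. For comparison, the minimum possible |A + A| over all 6-element sets is 2·6 − 1 = 11 (so min K = 11/6), attained only by arithmetic progressions.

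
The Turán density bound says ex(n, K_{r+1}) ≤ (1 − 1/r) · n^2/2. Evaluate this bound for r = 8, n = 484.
Turán density bound = (7/8) · 484^2/2 = 102487

Turán's theorem: ex(n, K_{r+1}) is achieved by the complete r-partite Turán graph T(n, r) with parts as balanced as possible, and is at most (1 − 1/r) · n^2/2. For r = 8, n = 484: the density bound is (7/8) · 234256/2 = 102487. The integer-valued extremum is e(T(484, 8)) = 102486, which is strictly less than the density bound 102487 since 8 ∤ 484 (the parts of T(484, 8) cannot all be equal).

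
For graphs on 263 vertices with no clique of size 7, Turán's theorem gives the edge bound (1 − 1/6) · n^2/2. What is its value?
Turán density bound = (5/6) · 263^2/2 = 345845/12 ≈ 28820.4167

Turán's theorem: ex(n, K_{r+1}) is achieved by the complete r-partite Turán graph T(n, r) with parts as balanced as possible, and is at most (1 − 1/r) · n^2/2. For r = 6, n = 263: the density bound is (5/6) · 69169/2 = 345845/12 ≈ 28820.4167. The integer-valued extremum is e(T(263, 6)) = 28820, which is strictly less than the density bound 345845/12 since 6 ∤ 263 (the parts of T(263, 6) cannot all be equal).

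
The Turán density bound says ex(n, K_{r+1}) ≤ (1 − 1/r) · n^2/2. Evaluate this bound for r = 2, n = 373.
Turán density bound = (1/2) · 373^2/2 = 139129/4 ≈ 34782.25

Turán's theorem: ex(n, K_{r+1}) is achieved by the complete r-partite Turán graph T(n, r) with parts as balanced as possible, and is at most (1 − 1/r) · n^2/2. For r = 2, n = 373: the density bound is (1/2) · 139129/2 = 139129/4 ≈ 34782.25. The integer-valued extremum is e(T(373, 2)) = 34782, which is strictly less than the density bound 139129/4 since 2 ∤ 373 (the parts of T(373, 2) cannot all be equal).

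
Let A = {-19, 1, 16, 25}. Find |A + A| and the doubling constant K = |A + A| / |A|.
K = |A + A| / |A| = 10/4 = 5/2

Enumerate A + A = {a + b : a, b ∈ A}. With |A| = 4, there are |A|^2 = 16 ordered sum pairs; collecting distinct values, A + A = {-38, -18, -3, 2, 6, 17, 26, 32, 41, 50}, so |A + A| = 10. Thus K = 10/4 = 5/2. For comparison, the minimum possible |A + A| over all 4-element sets is 2·4 − 1 = 7 (so min K = 7/4), attained only by arithmetic progressions.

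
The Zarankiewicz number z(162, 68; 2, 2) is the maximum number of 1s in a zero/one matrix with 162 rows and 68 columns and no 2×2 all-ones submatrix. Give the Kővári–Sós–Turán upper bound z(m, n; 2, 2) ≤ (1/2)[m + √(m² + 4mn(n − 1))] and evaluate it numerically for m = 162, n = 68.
z(162, 68; 2, 2) ≤ (1/2)[162 + √(162² + 4·162·68·67)] = (1/2)[162 + √2978532] = 943.9212

Kővári–Sós–Turán: let r_1, ..., r_162 be the row sums and z = Σ r_i the total number of 1s. Each pair of columns can share at most one row with both entries 1 (else a 2×2 all-ones block appears), so Σ_i C(r_i, 2) ≤ C(68, 2) = 2278. By convexity Σ_i C(r_i, 2) ≥ 162·C(z/162, 2) = z(z − 162)/(2·162), giving z² − 162z − 162·68·67 ≤ 0 and hence z ≤ (1/2)[162 + √(26244 + 4·738072)] = (1/2)[162 + √2978532] ≈ (1/2)(162 + 1725.8424) = 943.9212.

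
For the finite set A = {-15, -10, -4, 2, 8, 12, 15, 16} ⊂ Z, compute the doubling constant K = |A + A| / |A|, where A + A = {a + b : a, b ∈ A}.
K = |A + A| / |A| = 32/8 = 4

Enumerate A + A = {a + b : a, b ∈ A}. With |A| = 8, there are |A|^2 = 64 ordered sum pairs; collecting distinct values, A + A = {-30, -25, -20, -19, -14, -13, -8, -7, -3, -2, 0, 1, 2, 4, 5, 6, 8, 10, 11, 12, 14, 16, 17, 18, 20, 23, 24, 27, 28, 30, 31, 32}, so |A + A| = 32. Thus K = 32/8 = 4. For comparison, the minimum possible |A + A| over all 8-element sets is 2·8 − 1 = 15 (so min K = 15/8), attained only by arithmetic progressions.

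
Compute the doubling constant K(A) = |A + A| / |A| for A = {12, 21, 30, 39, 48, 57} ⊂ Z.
K = |A + A| / |A| = 11/6

Enumerate A + A = {a + b : a, b ∈ A}. With |A| = 6, there are |A|^2 = 36 ordered sum pairs; collecting distinct values, A + A = {24, 33, 42, 51, 60, 69, 78, 87, 96, 105, 114}, so |A + A| = 11. Thus K = 11/6. Here |A + A| = 2|A| − 1 = 11, the minimum possible — so K = 11/6 is minimal, which holds iff A is an arithmetic progression.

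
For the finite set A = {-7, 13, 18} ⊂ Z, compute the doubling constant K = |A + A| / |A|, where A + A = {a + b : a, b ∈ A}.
K = |A + A| / |A| = 6/3 = 2

Enumerate A + A = {a + b : a, b ∈ A}. With |A| = 3, there are |A|^2 = 9 ordered sum pairs; collecting distinct values, A + A = {-14, 6, 11, 26, 31, 36}, so |A + A| = 6. Thus K = 6/3 = 2. For comparison, the minimum possible |A + A| over all 3-element sets is 2·3 − 1 = 5 (so min K = 5/3), attained only by arithmetic progressions.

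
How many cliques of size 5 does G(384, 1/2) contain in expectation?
E[# K_5] = C(384, 5) · (1/2)^C(5, 2) = 67782984576 / 2^10 = 529554567/8 = 66194320.875

For each 5-subset S of vertices (there are C(384, 5) = 67782984576 such S), let X_S = 1 if S induces a K_5 (all C(5, 2) = 10 edges present). Then P(X_S = 1) = (1/2)^10 = 1/1024. By linearity of expectation, E[# K_5] = C(384, 5) · (1/2)^10 = 67782984576 / 1024 = 529554567/8 = 66194320.875.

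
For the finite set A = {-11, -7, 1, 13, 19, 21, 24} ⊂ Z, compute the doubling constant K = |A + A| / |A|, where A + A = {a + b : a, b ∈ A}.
K = |A + A| / |A| = 26/7

Enumerate A + A = {a + b : a, b ∈ A}. With |A| = 7, there are |A|^2 = 49 ordered sum pairs; collecting distinct values, A + A = {-22, -18, -14, -10, -6, 2, 6, 8, 10, 12, 13, 14, 17, 20, 22, 25, 26, 32, 34, 37, 38, 40, 42, 43, 45, 48}, so |A + A| = 26. Thus K = 26/7. For comparison, the minimum possible |A + A| over all 7-element sets is 2·7 − 1 = 13 (so min K = 13/7), attained only by arithmetic progressions.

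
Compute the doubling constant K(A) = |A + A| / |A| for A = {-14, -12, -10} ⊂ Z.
K = |A + A| / |A| = 5/3

Enumerate A + A = {a + b : a, b ∈ A}. With |A| = 3, there are |A|^2 = 9 ordered sum pairs; collecting distinct values, A + A = {-28, -26, -24, -22, -20}, so |A + A| = 5. Thus K = 5/3. Here |A + A| = 2|A| − 1 = 5, the minimum possible — so K = 5/3 is minimal, which holds iff A is an arithmetic progression.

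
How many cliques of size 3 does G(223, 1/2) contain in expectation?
E[# K_3] = C(223, 3) · (1/2)^C(3, 2) = 1823471 / 2^3 = 227933.875

For each 3-subset S of vertices (there are C(223, 3) = 1823471 such S), let X_S = 1 if S induces a K_3 (all C(3, 2) = 3 edges present). Then P(X_S = 1) = (1/2)^3 = 1/8. By linearity of expectation, E[# K_3] = C(223, 3) · (1/2)^3 = 1823471 / 8 = 227933.875.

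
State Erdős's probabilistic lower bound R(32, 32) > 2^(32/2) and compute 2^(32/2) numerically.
2^(32/2) = 65536; so R(32, 32) > 65536

Colour each edge of K_n uniformly at random with red/blue. The expected number of monochromatic K_32 is C(n, 32) · 2 · 2^(−C(32,2)). If C(n, 32) · 2^(1 − C(32,2)) < 1, then with positive probability no monochromatic K_32 exists, so R(32, 32) > n. The standard estimate C(n, 32) ≤ n^32/32! shows this inequality holds whenever n ≤ 2^(32/2) (since 32! · 2^(C(32,2) − 1) > 2^(32^2/2) ≥ n^32). Hence R(32, 32) > 2^(32/2) = 65536.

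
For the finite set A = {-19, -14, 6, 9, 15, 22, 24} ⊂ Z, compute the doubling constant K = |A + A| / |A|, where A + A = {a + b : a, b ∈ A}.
K = |A + A| / |A| = 27/7

Enumerate A + A = {a + b : a, b ∈ A}. With |A| = 7, there are |A|^2 = 49 ordered sum pairs; collecting distinct values, A + A = {-38, -33, -28, -13, -10, -8, -5, -4, 1, 3, 5, 8, 10, 12, 15, 18, 21, 24, 28, 30, 31, 33, 37, 39, 44, 46, 48}, so |A + A| = 27. Thus K = 27/7. For comparison, the minimum possible |A + A| over all 7-element sets is 2·7 − 1 = 13 (so min K = 13/7), attained only by arithmetic progressions.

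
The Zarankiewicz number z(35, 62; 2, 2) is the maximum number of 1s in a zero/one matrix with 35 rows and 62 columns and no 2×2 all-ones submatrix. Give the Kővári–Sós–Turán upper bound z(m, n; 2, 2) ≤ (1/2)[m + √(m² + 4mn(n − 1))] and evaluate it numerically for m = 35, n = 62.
z(35, 62; 2, 2) ≤ (1/2)[35 + √(35² + 4·35·62·61)] = (1/2)[35 + √530705] = 381.7475

Kővári–Sós–Turán: let r_1, ..., r_35 be the row sums and z = Σ r_i the total number of 1s. Each pair of columns can share at most one row with both entries 1 (else a 2×2 all-ones block appears), so Σ_i C(r_i, 2) ≤ C(62, 2) = 1891. By convexity Σ_i C(r_i, 2) ≥ 35·C(z/35, 2) = z(z − 35)/(2·35), giving z² − 35z − 35·62·61 ≤ 0 and hence z ≤ (1/2)[35 + √(1225 + 4·132370)] = (1/2)[35 + √530705] ≈ (1/2)(35 + 728.495) = 381.7475.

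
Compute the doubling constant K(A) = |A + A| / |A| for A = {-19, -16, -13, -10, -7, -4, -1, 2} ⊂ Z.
K = |A + A| / |A| = 15/8

Enumerate A + A = {a + b : a, b ∈ A}. With |A| = 8, there are |A|^2 = 64 ordered sum pairs; collecting distinct values, A + A = {-38, -35, -32, -29, -26, -23, -20, -17, -14, -11, -8, -5, -2, 1, 4}, so |A + A| = 15. Thus K = 15/8. Here |A + A| = 2|A| − 1 = 15, the minimum possible — so K = 15/8 is minimal, which holds iff A is an arithmetic progression.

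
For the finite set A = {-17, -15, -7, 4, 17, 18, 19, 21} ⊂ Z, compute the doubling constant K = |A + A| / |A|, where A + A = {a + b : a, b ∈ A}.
K = |A + A| / |A| = 32/8 = 4

Enumerate A + A = {a + b : a, b ∈ A}. With |A| = 8, there are |A|^2 = 64 ordered sum pairs; collecting distinct values, A + A = {-34, -32, -30, -24, -22, -14, -13, -11, -3, 0, 1, 2, 3, 4, 6, 8, 10, 11, 12, 14, 21, 22, 23, 25, 34, 35, 36, 37, 38, 39, 40, 42}, so |A + A| = 32. Thus K = 32/8 = 4. For comparison, the minimum possible |A + A| over all 8-element sets is 2·8 − 1 = 15 (so min K = 15/8), attained only by arithmetic progressions.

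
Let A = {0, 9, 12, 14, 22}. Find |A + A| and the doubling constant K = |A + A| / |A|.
K = |A + A| / |A| = 15/5 = 3

Enumerate A + A = {a + b : a, b ∈ A}. With |A| = 5, there are |A|^2 = 25 ordered sum pairs; collecting distinct values, A + A = {0, 9, 12, 14, 18, 21, 22, 23, 24, 26, 28, 31, 34, 36, 44}, so |A + A| = 15. Thus K = 15/5 = 3. For comparison, the minimum possible |A + A| over all 5-element sets is 2·5 − 1 = 9 (so min K = 9/5), attained only by arithmetic progressions.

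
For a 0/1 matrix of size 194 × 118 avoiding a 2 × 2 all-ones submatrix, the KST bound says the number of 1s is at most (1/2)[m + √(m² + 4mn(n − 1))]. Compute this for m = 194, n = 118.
z(194, 118; 2, 2) ≤ (1/2)[194 + √(194² + 4·194·118·117)] = (1/2)[194 + √10751092] = 1736.4429

Kővári–Sós–Turán: let r_1, ..., r_194 be the row sums and z = Σ r_i the total number of 1s. Each pair of columns can share at most one row with both entries 1 (else a 2×2 all-ones block appears), so Σ_i C(r_i, 2) ≤ C(118, 2) = 6903. By convexity Σ_i C(r_i, 2) ≥ 194·C(z/194, 2) = z(z − 194)/(2·194), giving z² − 194z − 194·118·117 ≤ 0 and hence z ≤ (1/2)[194 + √(37636 + 4·2678364)] = (1/2)[194 + √10751092] ≈ (1/2)(194 + 3278.8858) = 1736.4429.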